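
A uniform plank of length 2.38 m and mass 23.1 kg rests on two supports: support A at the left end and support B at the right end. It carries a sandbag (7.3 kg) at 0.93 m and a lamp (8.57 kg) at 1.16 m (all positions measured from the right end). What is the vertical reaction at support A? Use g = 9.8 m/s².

R_A ≈ 182 N

Taking torques about support B:
Beam weight: 23.1 × 9.8 = 226.4 N down at 1.19 m → arm 1.19 m, τ = 226.4 × 1.19 = 269.4 N·m counterclockwise.
Sandbag: 7.3 × 9.8 = 71.54 N down at 0.93 m → arm 0.93 m, τ = 71.54 × 0.93 = 66.53 N·m counterclockwise.
Lamp: 8.57 × 9.8 = 83.99 N down at 1.16 m → arm 1.16 m, τ = 83.99 × 1.16 = 97.43 N·m counterclockwise.
Net load moment about support B = 433.4 N·m counterclockwise.
Reaction R at support A is upward at 2.38 m, arm 2.38 m → moment R × 2.38 clockwise.
Στ = 0 ⇒ R × 2.38 = 433.4 ⇒ R = 182 N.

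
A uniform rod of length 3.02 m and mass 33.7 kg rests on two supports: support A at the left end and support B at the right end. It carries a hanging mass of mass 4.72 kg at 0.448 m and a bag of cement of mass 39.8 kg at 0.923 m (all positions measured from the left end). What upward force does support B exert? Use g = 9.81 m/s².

R_B ≈ 291 N

Choose support A as the axis so its reaction then has zero moment arm.
Beam weight: 33.7 × 9.81 = 330.6 N down at 1.51 m → arm 1.51 m, τ = 330.6 × 1.51 = 499.2 N·m clockwise.
Hanging mass: 4.72 × 9.81 = 46.3 N down at 0.448 m → arm 0.448 m, τ = 46.3 × 0.448 = 20.74 N·m clockwise.
Bag of cement: 39.8 × 9.81 = 390.4 N down at 0.923 m → arm 0.923 m, τ = 390.4 × 0.923 = 360.3 N·m clockwise.
Net load moment about support A = 880.2 N·m clockwise.
Reaction R at support B is upward at 3.02 m, arm 3.02 m → moment R × 3.02 counterclockwise.
For rotational equilibrium, R × 3.02 = 880.2, so R = 291 N.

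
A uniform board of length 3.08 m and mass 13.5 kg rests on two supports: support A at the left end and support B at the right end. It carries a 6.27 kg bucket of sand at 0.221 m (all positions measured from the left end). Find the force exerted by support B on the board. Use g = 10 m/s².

R_B ≈ 72 N

Choose support A as the axis so its reaction then has zero moment arm.
Beam weight: 13.5 × 10 = 135 N down at 1.54 m → arm 1.54 m, τ = 135 × 1.54 = 207.9 N·m clockwise.
Bucket of sand: 6.27 × 10 = 62.7 N down at 0.221 m → arm 0.221 m, τ = 62.7 × 0.221 = 13.86 N·m clockwise.
Net load moment about support A = 221.8 N·m clockwise.
Reaction R at support B is upward at 3.08 m, arm 3.08 m → moment R × 3.08 counterclockwise.
Setting net torque to zero: R × 3.08 = 221.8 → R = 72 N.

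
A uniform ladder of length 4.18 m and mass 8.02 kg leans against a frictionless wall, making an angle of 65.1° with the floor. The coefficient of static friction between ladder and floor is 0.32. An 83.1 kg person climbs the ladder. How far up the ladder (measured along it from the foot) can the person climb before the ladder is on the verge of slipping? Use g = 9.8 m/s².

d ≈ 2.96 m

Choose the foot of the ladder as the axis so the floor normal and friction both act there and drop out.
Ladder weight 8.02×9.8 = 78.6 N acts at 2.09 m along the ladder; its horizontal arm is 2.09·cos65.1° = 0.88 m → τ = 69.17 N·m clockwise.
Person weight 83.1×9.8 = 814.4 N at distance d → arm d·cos65.1° → τ = 814.4·d·0.421 clockwise.
Wall normal N at the top has arm L sinθ = 3.791 m counterclockwise, so Στ = 0 gives N·3.791 = 69.17 + 342.9·d.
ΣFy = 0 ⇒ N_floor = 893 N, so the maximum friction is μ_s·N_floor = 0.32×893 = 285.8 N. ΣFx = 0 ⇒ N_wall = f, so at the slipping point N = 285.8 N.
Substituting: 285.8×3.791 = 69.17 + 342.9·d ⇒ d = (1083 − 69.17) / 342.9 = 2.96 m.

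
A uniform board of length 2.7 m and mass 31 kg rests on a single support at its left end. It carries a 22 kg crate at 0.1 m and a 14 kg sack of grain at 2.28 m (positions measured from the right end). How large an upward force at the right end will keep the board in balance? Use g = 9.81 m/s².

F ≈ 381 N

Taking torques about the left end:
Beam weight: 31 × 9.81 = 304.1 N down at 1.35 m → arm 1.35 m, τ = 304.1 × 1.35 = 410.5 N·m clockwise.
Crate: 22 × 9.81 = 215.8 N down at 0.1 m → arm 2.6 m, τ = 215.8 × 2.6 = 561.1 N·m clockwise.
Sack of grain: 14 × 9.81 = 137.3 N down at 2.28 m → arm 0.42 m, τ = 137.3 × 0.42 = 57.67 N·m clockwise.
Net moment of the loads = 1029 N·m clockwise.
The upward force F acts at the right end, arm 2.7 m, giving F × 2.7 counterclockwise.
Setting net torque to zero: F × 2.7 = 1029 → F = 1029 / 2.7 = 381 N.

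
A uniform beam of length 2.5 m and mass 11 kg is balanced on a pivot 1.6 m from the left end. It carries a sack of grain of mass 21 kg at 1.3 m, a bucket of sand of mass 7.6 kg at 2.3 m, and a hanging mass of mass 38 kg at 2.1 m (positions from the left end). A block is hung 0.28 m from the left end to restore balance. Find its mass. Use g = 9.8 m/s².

Choose the pivot (at 1.6 m from the left end) as the axis so the support reaction has zero arm there.
Beam weight: 11 × 9.8 = 107.8 N down at 1.25 m → arm 0.35 m, τ = 107.8 × 0.35 = 37.73 N·m counterclockwise.
Sack of grain: 21 × 9.8 = 205.8 N down at 1.3 m → arm 0.3 m, τ = 205.8 × 0.3 = 61.74 N·m counterclockwise.
Bucket of sand: 7.6 × 9.8 = 74.48 N down at 2.3 m → arm 0.7 m, τ = 74.48 × 0.7 = 52.14 N·m clockwise.
Hanging mass: 38 × 9.8 = 372.4 N down at 2.1 m → arm 0.5 m, τ = 372.4 × 0.5 = 186.2 N·m clockwise.
Net moment of known loads = 138.9 N·m clockwise.
An unknown mass m at 0.28 m has arm 1.32 m; its moment is m·g·1.32 counterclockwise.
Στ = 0 ⇒ m × 9.8 × 1.32 = 138.9 ⇒ m = 138.9 / (9.8 × 1.32) = 10.7 kg.

m ≈ 10.7 kg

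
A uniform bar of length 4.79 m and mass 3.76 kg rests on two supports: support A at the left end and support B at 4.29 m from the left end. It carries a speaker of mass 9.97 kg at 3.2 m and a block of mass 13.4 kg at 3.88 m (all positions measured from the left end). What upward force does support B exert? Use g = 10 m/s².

R_B ≈ 217 N

About support A:
Beam weight: 3.76 × 10 = 37.6 N down at 2.395 m → arm 2.395 m, τ = 37.6 × 2.395 = 90.05 N·m clockwise.
Speaker: 9.97 × 10 = 99.7 N down at 3.2 m → arm 3.2 m, τ = 99.7 × 3.2 = 319 N·m clockwise.
Block: 13.4 × 10 = 134 N down at 3.88 m → arm 3.88 m, τ = 134 × 3.88 = 519.9 N·m clockwise.
Net load moment about support A = 929 N·m clockwise.
Reaction R at support B is upward at 4.29 m, arm 4.29 m → moment R × 4.29 counterclockwise.
Setting net torque to zero: R × 4.29 = 929 → R = 217 N.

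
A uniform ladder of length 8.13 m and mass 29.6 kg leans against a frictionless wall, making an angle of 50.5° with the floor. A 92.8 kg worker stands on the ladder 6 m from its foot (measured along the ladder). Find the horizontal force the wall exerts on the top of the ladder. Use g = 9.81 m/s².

N_wall ≈ 674 N

Take moments about the foot of the ladder.
Ladder weight 29.6×9.81 = 290.4 N acts at 4.065 m along the ladder; its horizontal arm is 4.065·cos50.5° = 2.586 m → τ = 751 N·m clockwise.
Worker: 92.8×9.81 = 910.4 N at 6 m → arm 3.816 m → τ = 3474 N·m clockwise.
Wall normal N acts horizontally at the top; its moment arm is the height L sinθ = 8.13·sin50.5° = 6.273 m, counterclockwise.
For rotational equilibrium, N × 6.273 = 4225, so N = 674 N.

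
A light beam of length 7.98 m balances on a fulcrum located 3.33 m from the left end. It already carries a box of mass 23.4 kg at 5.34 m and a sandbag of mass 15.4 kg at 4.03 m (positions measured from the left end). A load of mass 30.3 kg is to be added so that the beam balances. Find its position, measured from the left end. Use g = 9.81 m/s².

x ≈ 1.42 m from the left end

About the fulcrum (at 3.33 m from the left end):
Box: 23.4 × 9.81 = 229.6 N down at 5.34 m → arm 2.01 m, τ = 229.6 × 2.01 = 461.5 N·m clockwise.
Sandbag: 15.4 × 9.81 = 151.1 N down at 4.03 m → arm 0.7 m, τ = 151.1 × 0.7 = 105.8 N·m clockwise.
Net moment of existing loads = 567.3 N·m clockwise.
The load weighs 30.3 × 9.81 = 297.2 N and must supply an equal counterclockwise moment, so its lever arm about the fulcrum is 567.3 / 297.2 = 1.91 m.
That puts it at 3.33 − 1.91 = 1.42 m from the left end.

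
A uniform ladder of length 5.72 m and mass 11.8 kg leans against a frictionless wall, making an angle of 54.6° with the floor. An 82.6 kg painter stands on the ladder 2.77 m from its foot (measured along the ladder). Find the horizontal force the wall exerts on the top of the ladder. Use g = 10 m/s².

N_wall ≈ 326 N

About the foot of the ladder:
Ladder weight 11.8×10 = 118 N acts at 2.86 m along the ladder; its horizontal arm is 2.86·cos54.6° = 1.657 m → τ = 195.5 N·m clockwise.
Painter: 82.6×10 = 826 N at 2.77 m → arm 1.605 m → τ = 1326 N·m clockwise.
Wall normal N acts horizontally at the top; its moment arm is the height L sinθ = 5.72·sin54.6° = 4.663 m, counterclockwise.
Setting net torque to zero: N × 4.663 = 1522 → N = 326 N.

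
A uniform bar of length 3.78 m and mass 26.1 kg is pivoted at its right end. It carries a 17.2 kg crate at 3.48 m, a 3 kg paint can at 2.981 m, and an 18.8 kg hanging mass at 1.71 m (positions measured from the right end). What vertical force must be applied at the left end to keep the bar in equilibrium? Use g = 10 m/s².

F ≈ 398 N

Choose the right end as the axis so the unknown pivot reaction has zero arm there.
Beam weight: 26.1 × 10 = 261 N down at 1.89 m → arm 1.89 m, τ = 261 × 1.89 = 493.3 N·m counterclockwise.
Crate: 17.2 × 10 = 172 N down at 3.48 m → arm 3.48 m, τ = 172 × 3.48 = 598.6 N·m counterclockwise.
Paint can: 3 × 10 = 30 N down at 2.981 m → arm 2.981 m, τ = 30 × 2.981 = 89.43 N·m counterclockwise.
Hanging mass: 18.8 × 10 = 188 N down at 1.71 m → arm 1.71 m, τ = 188 × 1.71 = 321.5 N·m counterclockwise.
Net moment of the loads = 1503 N·m counterclockwise.
The upward force F acts at the left end, arm 3.78 m, giving F × 3.78 clockwise.
Στ = 0 ⇒ F × 3.78 = 1503 ⇒ F = 1503 / 3.78 = 398 N.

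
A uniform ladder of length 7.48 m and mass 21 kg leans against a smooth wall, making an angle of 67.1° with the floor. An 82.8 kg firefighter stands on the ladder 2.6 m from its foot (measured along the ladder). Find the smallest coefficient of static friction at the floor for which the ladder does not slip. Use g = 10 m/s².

μ_min ≈ 0.16

About the foot of the ladder:
Ladder weight 21×10 = 210 N acts at 3.74 m along the ladder; its horizontal arm is 3.74·cos67.1° = 1.455 m → τ = 305.6 N·m clockwise.
Firefighter: 82.8×10 = 828 N at 2.6 m → arm 1.012 m → τ = 837.9 N·m clockwise.
Wall normal N acts horizontally at the top; its moment arm is the height L sinθ = 7.48·sin67.1° = 6.89 m, counterclockwise.
Balancing moments: N × 6.89 = 1144, giving N = 166 N.
ΣFx = 0 ⇒ f = N_wall = 166 N. ΣFy = 0 ⇒ N_floor = 1038 N.
μ_min = f / N_floor = 166 / 1038 = 0.16.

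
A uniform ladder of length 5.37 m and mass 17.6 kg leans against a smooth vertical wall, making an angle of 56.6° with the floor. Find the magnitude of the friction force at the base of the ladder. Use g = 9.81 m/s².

About the foot of the ladder:
Ladder weight 17.6×9.81 = 172.7 N acts at 2.685 m along the ladder; its horizontal arm is 2.685·cos56.6° = 1.478 m → τ = 255.3 N·m clockwise.
Wall normal N acts horizontally at the top; its moment arm is the height L sinθ = 5.37·sin56.6° = 4.483 m, counterclockwise.
Setting net torque to zero: N × 4.483 = 255.3 → N = 56.9 N.
ΣFx = 0: friction at the foot balances the wall's push, so f = N_wall = 56.9 N.

f ≈ 56.9 N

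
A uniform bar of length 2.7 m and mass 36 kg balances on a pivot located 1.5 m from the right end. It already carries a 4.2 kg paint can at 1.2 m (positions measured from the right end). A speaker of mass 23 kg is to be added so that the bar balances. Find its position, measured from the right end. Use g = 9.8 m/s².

x ≈ 1.79 m from the right end

About the pivot (at 1.5 m from the right end):
Beam weight: 36 × 9.8 = 352.8 N down at 1.35 m → arm 0.15 m, τ = 352.8 × 0.15 = 52.92 N·m clockwise.
Paint can: 4.2 × 9.8 = 41.16 N down at 1.2 m → arm 0.3 m, τ = 41.16 × 0.3 = 12.35 N·m clockwise.
Net moment of existing loads = 65.27 N·m clockwise.
The speaker weighs 23 × 9.8 = 225.4 N and must supply an equal counterclockwise moment, so its lever arm about the pivot is 65.27 / 225.4 = 0.29 m.
That puts it at 1.5 + 0.29 = 1.79 m from the right end.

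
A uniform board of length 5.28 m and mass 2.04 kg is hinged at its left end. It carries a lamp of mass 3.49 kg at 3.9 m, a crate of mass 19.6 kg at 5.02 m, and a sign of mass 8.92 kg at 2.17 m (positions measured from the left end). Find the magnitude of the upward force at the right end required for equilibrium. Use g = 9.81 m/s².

Sum moments about the left end (the unknown pivot reaction has zero arm there).
Beam weight: 2.04 × 9.81 = 20.01 N down at 2.64 m → arm 2.64 m, τ = 20.01 × 2.64 = 52.83 N·m clockwise.
Lamp: 3.49 × 9.81 = 34.24 N down at 3.9 m → arm 3.9 m, τ = 34.24 × 3.9 = 133.5 N·m clockwise.
Crate: 19.6 × 9.81 = 192.3 N down at 5.02 m → arm 5.02 m, τ = 192.3 × 5.02 = 965.3 N·m clockwise.
Sign: 8.92 × 9.81 = 87.51 N down at 2.17 m → arm 2.17 m, τ = 87.51 × 2.17 = 189.9 N·m clockwise.
Net moment of the loads = 1342 N·m clockwise.
The upward force F acts at the right end, arm 5.28 m, giving F × 5.28 counterclockwise.
Setting net torque to zero: F × 5.28 = 1342 → F = 1342 / 5.28 = 254 N.

F ≈ 254 N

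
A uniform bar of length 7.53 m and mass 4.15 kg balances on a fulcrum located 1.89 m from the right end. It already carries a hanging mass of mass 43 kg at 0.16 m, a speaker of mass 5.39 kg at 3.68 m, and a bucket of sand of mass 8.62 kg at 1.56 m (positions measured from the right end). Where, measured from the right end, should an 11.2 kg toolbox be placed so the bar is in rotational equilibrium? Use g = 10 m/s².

Taking torques about the fulcrum (at 1.89 m from the right end):
Beam weight: 4.15 × 10 = 41.5 N down at 3.765 m → arm 1.875 m, τ = 41.5 × 1.875 = 77.81 N·m counterclockwise.
Hanging mass: 43 × 10 = 430 N down at 0.16 m → arm 1.73 m, τ = 430 × 1.73 = 743.9 N·m clockwise.
Speaker: 5.39 × 10 = 53.9 N down at 3.68 m → arm 1.79 m, τ = 53.9 × 1.79 = 96.48 N·m counterclockwise.
Bucket of sand: 8.62 × 10 = 86.2 N down at 1.56 m → arm 0.33 m, τ = 86.2 × 0.33 = 28.45 N·m clockwise.
Net moment of existing loads = 598.1 N·m clockwise.
The toolbox weighs 11.2 × 10 = 112 N and must supply an equal counterclockwise moment, so its lever arm about the fulcrum is 598.1 / 112 = 5.34 m.
That puts it at 1.89 + 5.34 = 7.23 m from the right end.

x ≈ 7.23 m from the right end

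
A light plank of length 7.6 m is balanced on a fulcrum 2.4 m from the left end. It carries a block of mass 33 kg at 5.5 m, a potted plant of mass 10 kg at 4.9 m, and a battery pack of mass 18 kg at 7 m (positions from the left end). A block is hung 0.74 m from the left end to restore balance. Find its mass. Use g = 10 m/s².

Taking torques about the fulcrum (at 2.4 m from the left end):
Block: 33 × 10 = 330 N down at 5.5 m → arm 3.1 m, τ = 330 × 3.1 = 1023 N·m clockwise.
Potted plant: 10 × 10 = 100 N down at 4.9 m → arm 2.5 m, τ = 100 × 2.5 = 250 N·m clockwise.
Battery pack: 18 × 10 = 180 N down at 7 m → arm 4.6 m, τ = 180 × 4.6 = 828 N·m clockwise.
Net moment of known loads = 2101 N·m clockwise.
An unknown mass m at 0.74 m has arm 1.66 m; its moment is m·g·1.66 counterclockwise.
Balancing moments: m × 10 × 1.66 = 2101, giving m = 2101 / (10 × 1.66) = 127 kg.

m ≈ 127 kg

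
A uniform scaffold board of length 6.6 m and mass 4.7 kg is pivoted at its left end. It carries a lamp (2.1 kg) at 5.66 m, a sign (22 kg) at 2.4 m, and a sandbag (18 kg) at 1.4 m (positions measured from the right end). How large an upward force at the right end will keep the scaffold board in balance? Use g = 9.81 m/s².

F ≈ 302 N

About the left end:
Beam weight: 4.7 × 9.81 = 46.11 N down at 3.3 m → arm 3.3 m, τ = 46.11 × 3.3 = 152.2 N·m clockwise.
Lamp: 2.1 × 9.81 = 20.6 N down at 5.66 m → arm 0.94 m, τ = 20.6 × 0.94 = 19.36 N·m clockwise.
Sign: 22 × 9.81 = 215.8 N down at 2.4 m → arm 4.2 m, τ = 215.8 × 4.2 = 906.4 N·m clockwise.
Sandbag: 18 × 9.81 = 176.6 N down at 1.4 m → arm 5.2 m, τ = 176.6 × 5.2 = 918.3 N·m clockwise.
Net moment of the loads = 1996 N·m clockwise.
The upward force F acts at the right end, arm 6.6 m, giving F × 6.6 counterclockwise.
Setting net torque to zero: F × 6.6 = 1996 → F = 1996 / 6.6 = 302 N.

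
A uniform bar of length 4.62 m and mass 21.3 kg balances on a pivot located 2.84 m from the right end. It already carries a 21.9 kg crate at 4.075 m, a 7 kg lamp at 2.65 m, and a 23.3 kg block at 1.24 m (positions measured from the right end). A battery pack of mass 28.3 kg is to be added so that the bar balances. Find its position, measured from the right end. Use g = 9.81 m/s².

x ≈ 3.65 m from the right end

About the pivot (at 2.84 m from the right end):
Beam weight: 21.3 × 9.81 = 209 N down at 2.31 m → arm 0.53 m, τ = 209 × 0.53 = 110.8 N·m clockwise.
Crate: 21.9 × 9.81 = 214.8 N down at 4.075 m → arm 1.235 m, τ = 214.8 × 1.235 = 265.3 N·m counterclockwise.
Lamp: 7 × 9.81 = 68.67 N down at 2.65 m → arm 0.19 m, τ = 68.67 × 0.19 = 13.05 N·m clockwise.
Block: 23.3 × 9.81 = 228.6 N down at 1.24 m → arm 1.6 m, τ = 228.6 × 1.6 = 365.8 N·m clockwise.
Net moment of existing loads = 224.4 N·m clockwise.
The battery pack weighs 28.3 × 9.81 = 277.6 N and must supply an equal counterclockwise moment, so its lever arm about the pivot is 224.4 / 277.6 = 0.808 m.
That puts it at 2.84 + 0.808 = 3.65 m from the right end.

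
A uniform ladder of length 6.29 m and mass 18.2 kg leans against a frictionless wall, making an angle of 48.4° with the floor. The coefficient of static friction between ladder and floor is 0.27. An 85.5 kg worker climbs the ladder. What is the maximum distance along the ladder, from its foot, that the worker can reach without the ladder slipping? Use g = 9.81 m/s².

Taking torques about the foot of the ladder:
Ladder weight 18.2×9.81 = 178.5 N acts at 3.145 m along the ladder; its horizontal arm is 3.145·cos48.4° = 2.088 m → τ = 372.7 N·m clockwise.
Worker weight 85.5×9.81 = 838.8 N at distance d → arm d·cos48.4° → τ = 838.8·d·0.6639 clockwise.
Wall normal N at the top has arm L sinθ = 4.704 m counterclockwise, so Στ = 0 gives N·4.704 = 372.7 + 556.9·d.
ΣFy = 0 ⇒ N_floor = 1017 N, so the maximum friction is μ_s·N_floor = 0.27×1017 = 274.6 N. ΣFx = 0 ⇒ N_wall = f, so at the slipping point N = 274.6 N.
Substituting: 274.6×4.704 = 372.7 + 556.9·d ⇒ d = (1292 − 372.7) / 556.9 = 1.65 m.

d ≈ 1.65 m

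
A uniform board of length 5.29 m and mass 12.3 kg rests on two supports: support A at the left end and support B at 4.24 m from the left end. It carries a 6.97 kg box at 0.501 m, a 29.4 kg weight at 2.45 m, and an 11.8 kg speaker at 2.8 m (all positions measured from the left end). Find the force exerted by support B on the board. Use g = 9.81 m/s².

About support A:
Beam weight: 12.3 × 9.81 = 120.7 N down at 2.645 m → arm 2.645 m, τ = 120.7 × 2.645 = 319.3 N·m clockwise.
Box: 6.97 × 9.81 = 68.38 N down at 0.501 m → arm 0.501 m, τ = 68.38 × 0.501 = 34.26 N·m clockwise.
Weight: 29.4 × 9.81 = 288.4 N down at 2.45 m → arm 2.45 m, τ = 288.4 × 2.45 = 706.6 N·m clockwise.
Speaker: 11.8 × 9.81 = 115.8 N down at 2.8 m → arm 2.8 m, τ = 115.8 × 2.8 = 324.2 N·m clockwise.
Net load moment about support A = 1384 N·m clockwise.
Reaction R at support B is upward at 4.24 m, arm 4.24 m → moment R × 4.24 counterclockwise.
Στ = 0 ⇒ R × 4.24 = 1384 ⇒ R = 326 N.

R_B ≈ 326 N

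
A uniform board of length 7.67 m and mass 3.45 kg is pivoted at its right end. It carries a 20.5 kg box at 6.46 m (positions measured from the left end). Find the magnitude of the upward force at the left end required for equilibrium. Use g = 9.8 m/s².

Take moments about the right end.
Beam weight: 3.45 × 9.8 = 33.81 N down at 3.835 m → arm 3.835 m, τ = 33.81 × 3.835 = 129.7 N·m counterclockwise.
Box: 20.5 × 9.8 = 200.9 N down at 6.46 m → arm 1.21 m, τ = 200.9 × 1.21 = 243.1 N·m counterclockwise.
Net moment of the loads = 372.8 N·m counterclockwise.
The upward force F acts at the left end, arm 7.67 m, giving F × 7.67 clockwise.
For rotational equilibrium, F × 7.67 = 372.8, so F = 372.8 / 7.67 = 48.6 N.

F ≈ 48.6 N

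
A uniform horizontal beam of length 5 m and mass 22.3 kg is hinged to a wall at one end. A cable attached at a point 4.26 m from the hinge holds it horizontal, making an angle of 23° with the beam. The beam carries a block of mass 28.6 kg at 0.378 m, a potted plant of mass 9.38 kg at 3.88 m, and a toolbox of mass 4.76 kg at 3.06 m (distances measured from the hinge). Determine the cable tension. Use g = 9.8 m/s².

T ≈ 692 N

Choose the hinge as the axis so the unknown hinge reaction has zero arm there.
Beam weight: 22.3 × 9.8 = 218.5 N down at 2.5 m → arm 2.5 m, τ = 218.5 × 2.5 = 546.2 N·m clockwise.
Block: 28.6 × 9.8 = 280.3 N down at 0.378 m → arm 0.378 m, τ = 280.3 × 0.378 = 106 N·m clockwise.
Potted plant: 9.38 × 9.8 = 91.92 N down at 3.88 m → arm 3.88 m, τ = 91.92 × 3.88 = 356.6 N·m clockwise.
Toolbox: 4.76 × 9.8 = 46.65 N down at 3.06 m → arm 3.06 m, τ = 46.65 × 3.06 = 142.7 N·m clockwise.
Total clockwise load moment = 1152 N·m.
The cable tension T acts at 4.26 m; only its component perpendicular to the beam, T sinθ, produces torque. sin 23° = 0.3907.
Setting net torque to zero: T × 4.26 × 0.3907 = 1152 → T = 1152 / 1.664 = 692 N.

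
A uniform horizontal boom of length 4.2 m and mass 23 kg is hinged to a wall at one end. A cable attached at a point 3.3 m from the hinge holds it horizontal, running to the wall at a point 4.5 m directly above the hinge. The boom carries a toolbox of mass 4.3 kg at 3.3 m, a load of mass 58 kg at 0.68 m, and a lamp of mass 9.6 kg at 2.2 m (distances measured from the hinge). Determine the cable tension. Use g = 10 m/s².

T ≈ 462 N

About the hinge:
Beam weight: 23 × 10 = 230 N down at 2.1 m → arm 2.1 m, τ = 230 × 2.1 = 483 N·m clockwise.
Toolbox: 4.3 × 10 = 43 N down at 3.3 m → arm 3.3 m, τ = 43 × 3.3 = 141.9 N·m clockwise.
Load: 58 × 10 = 580 N down at 0.68 m → arm 0.68 m, τ = 580 × 0.68 = 394.4 N·m clockwise.
Lamp: 9.6 × 10 = 96 N down at 2.2 m → arm 2.2 m, τ = 96 × 2.2 = 211.2 N·m clockwise.
Total clockwise load moment = 1230 N·m.
The cable tension T acts at 3.3 m; only its component perpendicular to the boom, T sinθ, produces torque. sinθ = h/√(h²+d²) = 4.5/√(4.5²+3.3²) = 0.8064.
Setting net torque to zero: T × 3.3 × 0.8064 = 1230 → T = 1230 / 2.661 = 462 N.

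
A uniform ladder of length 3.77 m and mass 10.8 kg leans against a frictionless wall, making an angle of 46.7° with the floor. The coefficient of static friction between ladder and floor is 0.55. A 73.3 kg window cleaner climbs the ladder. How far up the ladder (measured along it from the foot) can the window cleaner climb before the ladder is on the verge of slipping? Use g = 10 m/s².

d ≈ 2.25 m

Sum moments about the foot of the ladder (the floor normal and friction both act there and drop out).
Ladder weight 10.8×10 = 108 N acts at 1.885 m along the ladder; its horizontal arm is 1.885·cos46.7° = 1.293 m → τ = 139.6 N·m clockwise.
Window cleaner weight 73.3×10 = 733 N at distance d → arm d·cos46.7° → τ = 733·d·0.6858 clockwise.
Wall normal N at the top has arm L sinθ = 2.744 m counterclockwise, so Στ = 0 gives N·2.744 = 139.6 + 502.7·d.
ΣFy = 0 ⇒ N_floor = 841 N, so the maximum friction is μ_s·N_floor = 0.55×841 = 462.6 N. ΣFx = 0 ⇒ N_wall = f, so at the slipping point N = 462.6 N.
Substituting: 462.6×2.744 = 139.6 + 502.7·d ⇒ d = (1269 − 139.6) / 502.7 = 2.25 m.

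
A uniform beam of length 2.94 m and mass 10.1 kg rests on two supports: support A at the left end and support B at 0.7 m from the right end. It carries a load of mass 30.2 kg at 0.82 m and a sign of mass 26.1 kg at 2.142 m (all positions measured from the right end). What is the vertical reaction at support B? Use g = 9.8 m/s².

R_B ≈ 436 N

Taking torques about support A:
Beam weight: 10.1 × 9.8 = 98.98 N down at 1.47 m → arm 1.47 m, τ = 98.98 × 1.47 = 145.5 N·m clockwise.
Load: 30.2 × 9.8 = 296 N down at 0.82 m → arm 2.12 m, τ = 296 × 2.12 = 627.5 N·m clockwise.
Sign: 26.1 × 9.8 = 255.8 N down at 2.142 m → arm 0.798 m, τ = 255.8 × 0.798 = 204.1 N·m clockwise.
Net load moment about support A = 977.1 N·m clockwise.
Reaction R at support B is upward at 0.7 m, arm 2.24 m → moment R × 2.24 counterclockwise.
For rotational equilibrium, R × 2.24 = 977.1, so R = 436 N.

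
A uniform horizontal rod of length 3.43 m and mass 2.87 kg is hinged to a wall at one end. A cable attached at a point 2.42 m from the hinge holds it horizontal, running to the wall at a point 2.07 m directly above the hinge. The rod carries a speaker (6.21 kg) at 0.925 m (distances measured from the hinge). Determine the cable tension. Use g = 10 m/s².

T ≈ 67.8 N

Sum moments about the hinge (the unknown hinge reaction has zero arm there).
Beam weight: 2.87 × 10 = 28.7 N down at 1.715 m → arm 1.715 m, τ = 28.7 × 1.715 = 49.22 N·m clockwise.
Speaker: 6.21 × 10 = 62.1 N down at 0.925 m → arm 0.925 m, τ = 62.1 × 0.925 = 57.44 N·m clockwise.
Total clockwise load moment = 106.7 N·m.
The cable tension T acts at 2.42 m; only its component perpendicular to the rod, T sinθ, produces torque. sinθ = h/√(h²+d²) = 2.07/√(2.07²+2.42²) = 0.65.
Setting net torque to zero: T × 2.42 × 0.65 = 106.7 → T = 106.7 / 1.573 = 67.8 N.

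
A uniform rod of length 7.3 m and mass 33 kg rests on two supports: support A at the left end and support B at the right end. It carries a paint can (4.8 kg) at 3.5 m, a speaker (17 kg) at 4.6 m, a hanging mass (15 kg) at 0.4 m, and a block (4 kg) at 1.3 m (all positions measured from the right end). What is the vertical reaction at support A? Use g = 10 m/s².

Take moments about support B.
Beam weight: 33 × 10 = 330 N down at 3.65 m → arm 3.65 m, τ = 330 × 3.65 = 1204 N·m counterclockwise.
Paint can: 4.8 × 10 = 48 N down at 3.5 m → arm 3.5 m, τ = 48 × 3.5 = 168 N·m counterclockwise.
Speaker: 17 × 10 = 170 N down at 4.6 m → arm 4.6 m, τ = 170 × 4.6 = 782 N·m counterclockwise.
Hanging mass: 15 × 10 = 150 N down at 0.4 m → arm 0.4 m, τ = 150 × 0.4 = 60 N·m counterclockwise.
Block: 4 × 10 = 40 N down at 1.3 m → arm 1.3 m, τ = 40 × 1.3 = 52 N·m counterclockwise.
Net load moment about support B = 2266 N·m counterclockwise.
Reaction R at support A is upward at 7.3 m, arm 7.3 m → moment R × 7.3 clockwise.
For rotational equilibrium, R × 7.3 = 2266, so R = 310 N.

R_A ≈ 310 N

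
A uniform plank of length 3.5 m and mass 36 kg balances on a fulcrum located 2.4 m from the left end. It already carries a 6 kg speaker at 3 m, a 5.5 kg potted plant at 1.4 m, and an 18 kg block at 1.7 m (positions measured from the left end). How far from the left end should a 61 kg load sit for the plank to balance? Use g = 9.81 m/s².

About the fulcrum (at 2.4 m from the left end):
Beam weight: 36 × 9.81 = 353.2 N down at 1.75 m → arm 0.65 m, τ = 353.2 × 0.65 = 229.6 N·m counterclockwise.
Speaker: 6 × 9.81 = 58.86 N down at 3 m → arm 0.6 m, τ = 58.86 × 0.6 = 35.32 N·m clockwise.
Potted plant: 5.5 × 9.81 = 53.96 N down at 1.4 m → arm 1 m, τ = 53.96 × 1 = 53.96 N·m counterclockwise.
Block: 18 × 9.81 = 176.6 N down at 1.7 m → arm 0.7 m, τ = 176.6 × 0.7 = 123.6 N·m counterclockwise.
Net moment of existing loads = 371.8 N·m counterclockwise.
The load weighs 61 × 9.81 = 598.4 N and must supply an equal clockwise moment, so its lever arm about the fulcrum is 371.8 / 598.4 = 0.621 m.
That puts it at 2.4 + 0.621 = 3.02 m from the left end.

x ≈ 3.02 m from the left end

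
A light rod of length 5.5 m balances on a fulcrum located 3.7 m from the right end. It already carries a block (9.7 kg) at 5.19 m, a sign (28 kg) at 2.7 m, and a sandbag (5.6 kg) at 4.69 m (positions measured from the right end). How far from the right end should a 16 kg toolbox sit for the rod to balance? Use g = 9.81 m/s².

x ≈ 4.2 m from the right end

About the fulcrum (at 3.7 m from the right end):
Block: 9.7 × 9.81 = 95.16 N down at 5.19 m → arm 1.49 m, τ = 95.16 × 1.49 = 141.8 N·m counterclockwise.
Sign: 28 × 9.81 = 274.7 N down at 2.7 m → arm 1 m, τ = 274.7 × 1 = 274.7 N·m clockwise.
Sandbag: 5.6 × 9.81 = 54.94 N down at 4.69 m → arm 0.99 m, τ = 54.94 × 0.99 = 54.39 N·m counterclockwise.
Net moment of existing loads = 78.51 N·m clockwise.
The toolbox weighs 16 × 9.81 = 157 N and must supply an equal counterclockwise moment, so its lever arm about the fulcrum is 78.51 / 157 = 0.5 m.
That puts it at 3.7 + 0.5 = 4.2 m from the right end.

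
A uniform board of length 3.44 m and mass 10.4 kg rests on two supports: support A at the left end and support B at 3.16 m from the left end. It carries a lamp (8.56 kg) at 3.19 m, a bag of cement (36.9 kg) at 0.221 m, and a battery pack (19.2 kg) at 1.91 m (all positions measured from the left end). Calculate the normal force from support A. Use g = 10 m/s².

R_A ≈ 466 N

Taking torques about support B:
Beam weight: 10.4 × 10 = 104 N down at 1.72 m → arm 1.44 m, τ = 104 × 1.44 = 149.8 N·m counterclockwise.
Lamp: 8.56 × 10 = 85.6 N down at 3.19 m → arm 0.03 m, τ = 85.6 × 0.03 = 2.568 N·m clockwise.
Bag of cement: 36.9 × 10 = 369 N down at 0.221 m → arm 2.939 m, τ = 369 × 2.939 = 1084 N·m counterclockwise.
Battery pack: 19.2 × 10 = 192 N down at 1.91 m → arm 1.25 m, τ = 192 × 1.25 = 240 N·m counterclockwise.
Net load moment about support B = 1471 N·m counterclockwise.
Reaction R at support A is upward at 0 m, arm 3.16 m → moment R × 3.16 clockwise.
Balancing moments: R × 3.16 = 1471, giving R = 466 N.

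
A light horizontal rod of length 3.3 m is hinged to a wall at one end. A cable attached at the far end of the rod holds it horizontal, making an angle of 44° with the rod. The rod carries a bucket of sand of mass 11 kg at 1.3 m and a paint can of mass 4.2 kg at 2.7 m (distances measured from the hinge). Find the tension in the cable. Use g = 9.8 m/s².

Choose the hinge as the axis so the unknown hinge reaction has zero arm there.
Bucket of sand: 11 × 9.8 = 107.8 N down at 1.3 m → arm 1.3 m, τ = 107.8 × 1.3 = 140.1 N·m clockwise.
Paint can: 4.2 × 9.8 = 41.16 N down at 2.7 m → arm 2.7 m, τ = 41.16 × 2.7 = 111.1 N·m clockwise.
Total clockwise load moment = 251.2 N·m.
The cable tension T acts at 3.3 m; only its component perpendicular to the rod, T sinθ, produces torque. sin 44° = 0.6947.
Setting net torque to zero: T × 3.3 × 0.6947 = 251.2 → T = 251.2 / 2.293 = 110 N.

T ≈ 110 N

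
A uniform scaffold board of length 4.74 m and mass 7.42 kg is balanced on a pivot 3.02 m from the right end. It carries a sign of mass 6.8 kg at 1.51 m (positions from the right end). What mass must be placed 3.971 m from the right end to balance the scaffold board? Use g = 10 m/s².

m ≈ 15.9 kg

About the pivot (at 3.02 m from the right end):
Beam weight: 7.42 × 10 = 74.2 N down at 2.37 m → arm 0.65 m, τ = 74.2 × 0.65 = 48.23 N·m clockwise.
Sign: 6.8 × 10 = 68 N down at 1.51 m → arm 1.51 m, τ = 68 × 1.51 = 102.7 N·m clockwise.
Net moment of known loads = 150.9 N·m clockwise.
An unknown mass m at 3.971 m has arm 0.951 m; its moment is m·g·0.951 counterclockwise.
Setting net torque to zero: m × 10 × 0.951 = 150.9 → m = 150.9 / (10 × 0.951) = 15.9 kg.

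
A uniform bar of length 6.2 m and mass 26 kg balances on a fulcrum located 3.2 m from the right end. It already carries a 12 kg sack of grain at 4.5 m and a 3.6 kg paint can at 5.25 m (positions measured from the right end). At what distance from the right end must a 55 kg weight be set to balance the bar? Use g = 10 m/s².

x ≈ 2.83 m from the right end

Taking torques about the fulcrum (at 3.2 m from the right end):
Beam weight: 26 × 10 = 260 N down at 3.1 m → arm 0.1 m, τ = 260 × 0.1 = 26 N·m clockwise.
Sack of grain: 12 × 10 = 120 N down at 4.5 m → arm 1.3 m, τ = 120 × 1.3 = 156 N·m counterclockwise.
Paint can: 3.6 × 10 = 36 N down at 5.25 m → arm 2.05 m, τ = 36 × 2.05 = 73.8 N·m counterclockwise.
Net moment of existing loads = 203.8 N·m counterclockwise.
The weight weighs 55 × 10 = 550 N and must supply an equal clockwise moment, so its lever arm about the fulcrum is 203.8 / 550 = 0.371 m.
That puts it at 3.2 − 0.371 = 2.83 m from the right end.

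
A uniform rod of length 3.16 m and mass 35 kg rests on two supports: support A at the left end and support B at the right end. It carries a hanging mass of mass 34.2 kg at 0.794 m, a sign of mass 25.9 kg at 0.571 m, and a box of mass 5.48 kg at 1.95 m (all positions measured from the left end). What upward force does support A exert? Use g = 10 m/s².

Taking torques about support B:
Beam weight: 35 × 10 = 350 N down at 1.58 m → arm 1.58 m, τ = 350 × 1.58 = 553 N·m counterclockwise.
Hanging mass: 34.2 × 10 = 342 N down at 0.794 m → arm 2.366 m, τ = 342 × 2.366 = 809.2 N·m counterclockwise.
Sign: 25.9 × 10 = 259 N down at 0.571 m → arm 2.589 m, τ = 259 × 2.589 = 670.6 N·m counterclockwise.
Box: 5.48 × 10 = 54.8 N down at 1.95 m → arm 1.21 m, τ = 54.8 × 1.21 = 66.31 N·m counterclockwise.
Net load moment about support B = 2099 N·m counterclockwise.
Reaction R at support A is upward at 0 m, arm 3.16 m → moment R × 3.16 clockwise.
For rotational equilibrium, R × 3.16 = 2099, so R = 664 N.

R_A ≈ 664 N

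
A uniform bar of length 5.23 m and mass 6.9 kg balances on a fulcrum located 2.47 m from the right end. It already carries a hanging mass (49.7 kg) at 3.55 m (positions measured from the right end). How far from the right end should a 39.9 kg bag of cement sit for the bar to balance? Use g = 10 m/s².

x ≈ 1.1 m from the right end

About the fulcrum (at 2.47 m from the right end):
Beam weight: 6.9 × 10 = 69 N down at 2.615 m → arm 0.145 m, τ = 69 × 0.145 = 10 N·m counterclockwise.
Hanging mass: 49.7 × 10 = 497 N down at 3.55 m → arm 1.08 m, τ = 497 × 1.08 = 536.8 N·m counterclockwise.
Net moment of existing loads = 546.8 N·m counterclockwise.
The bag of cement weighs 39.9 × 10 = 399 N and must supply an equal clockwise moment, so its lever arm about the fulcrum is 546.8 / 399 = 1.37 m.
That puts it at 2.47 − 1.37 = 1.1 m from the right end.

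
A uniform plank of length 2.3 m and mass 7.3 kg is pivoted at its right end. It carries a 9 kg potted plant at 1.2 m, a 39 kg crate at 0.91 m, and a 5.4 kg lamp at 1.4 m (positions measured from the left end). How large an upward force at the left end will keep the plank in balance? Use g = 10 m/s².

F ≈ 336 N

Sum moments about the right end (the unknown pivot reaction has zero arm there).
Beam weight: 7.3 × 10 = 73 N down at 1.15 m → arm 1.15 m, τ = 73 × 1.15 = 83.95 N·m counterclockwise.
Potted plant: 9 × 10 = 90 N down at 1.2 m → arm 1.1 m, τ = 90 × 1.1 = 99 N·m counterclockwise.
Crate: 39 × 10 = 390 N down at 0.91 m → arm 1.39 m, τ = 390 × 1.39 = 542.1 N·m counterclockwise.
Lamp: 5.4 × 10 = 54 N down at 1.4 m → arm 0.9 m, τ = 54 × 0.9 = 48.6 N·m counterclockwise.
Net moment of the loads = 773.6 N·m counterclockwise.
The upward force F acts at the left end, arm 2.3 m, giving F × 2.3 clockwise.
Balancing moments: F × 2.3 = 773.6, giving F = 773.6 / 2.3 = 336 N.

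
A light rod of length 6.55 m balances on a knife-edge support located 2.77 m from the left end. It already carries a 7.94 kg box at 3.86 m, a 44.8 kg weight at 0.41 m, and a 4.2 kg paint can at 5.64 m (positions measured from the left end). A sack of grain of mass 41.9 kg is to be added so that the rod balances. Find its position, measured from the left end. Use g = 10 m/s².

Take moments about the knife-edge support (at 2.77 m from the left end).
Box: 7.94 × 10 = 79.4 N down at 3.86 m → arm 1.09 m, τ = 79.4 × 1.09 = 86.55 N·m clockwise.
Weight: 44.8 × 10 = 448 N down at 0.41 m → arm 2.36 m, τ = 448 × 2.36 = 1057 N·m counterclockwise.
Paint can: 4.2 × 10 = 42 N down at 5.64 m → arm 2.87 m, τ = 42 × 2.87 = 120.5 N·m clockwise.
Net moment of existing loads = 850 N·m counterclockwise.
The sack of grain weighs 41.9 × 10 = 419 N and must supply an equal clockwise moment, so its lever arm about the knife-edge support is 850 / 419 = 2.03 m.
That puts it at 2.77 + 2.03 = 4.8 m from the left end.

x ≈ 4.8 m from the left end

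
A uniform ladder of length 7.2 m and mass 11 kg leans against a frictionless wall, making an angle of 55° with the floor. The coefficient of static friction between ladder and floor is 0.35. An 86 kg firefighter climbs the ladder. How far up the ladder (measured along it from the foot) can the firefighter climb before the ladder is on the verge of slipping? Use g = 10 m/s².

Sum moments about the foot of the ladder (the floor normal and friction both act there and drop out).
Ladder weight 11×10 = 110 N acts at 3.6 m along the ladder; its horizontal arm is 3.6·cos55° = 2.065 m → τ = 227.2 N·m clockwise.
Firefighter weight 86×10 = 860 N at distance d → arm d·cos55° → τ = 860·d·0.5736 clockwise.
Wall normal N at the top has arm L sinθ = 5.898 m counterclockwise, so Στ = 0 gives N·5.898 = 227.2 + 493.3·d.
ΣFy = 0 ⇒ N_floor = 970 N, so the maximum friction is μ_s·N_floor = 0.35×970 = 339.5 N. ΣFx = 0 ⇒ N_wall = f, so at the slipping point N = 339.5 N.
Substituting: 339.5×5.898 = 227.2 + 493.3·d ⇒ d = (2002 − 227.2) / 493.3 = 3.6 m.

d ≈ 3.6 m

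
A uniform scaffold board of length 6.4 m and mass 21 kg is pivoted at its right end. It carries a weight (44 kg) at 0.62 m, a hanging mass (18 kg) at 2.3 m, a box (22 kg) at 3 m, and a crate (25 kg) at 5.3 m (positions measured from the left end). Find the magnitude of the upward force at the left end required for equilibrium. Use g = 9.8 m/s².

Choose the right end as the axis so the unknown pivot reaction has zero arm there.
Beam weight: 21 × 9.8 = 205.8 N down at 3.2 m → arm 3.2 m, τ = 205.8 × 3.2 = 658.6 N·m counterclockwise.
Weight: 44 × 9.8 = 431.2 N down at 0.62 m → arm 5.78 m, τ = 431.2 × 5.78 = 2492 N·m counterclockwise.
Hanging mass: 18 × 9.8 = 176.4 N down at 2.3 m → arm 4.1 m, τ = 176.4 × 4.1 = 723.2 N·m counterclockwise.
Box: 22 × 9.8 = 215.6 N down at 3 m → arm 3.4 m, τ = 215.6 × 3.4 = 733 N·m counterclockwise.
Crate: 25 × 9.8 = 245 N down at 5.3 m → arm 1.1 m, τ = 245 × 1.1 = 269.5 N·m counterclockwise.
Net moment of the loads = 4876 N·m counterclockwise.
The upward force F acts at the left end, arm 6.4 m, giving F × 6.4 clockwise.
Balancing moments: F × 6.4 = 4876, giving F = 4876 / 6.4 = 762 N.

F ≈ 762 N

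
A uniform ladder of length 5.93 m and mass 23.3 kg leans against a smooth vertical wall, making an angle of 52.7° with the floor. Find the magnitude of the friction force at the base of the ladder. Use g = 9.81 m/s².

f ≈ 87.1 N

Sum moments about the foot of the ladder (the floor normal and friction both act there and drop out).
Ladder weight 23.3×9.81 = 228.6 N acts at 2.965 m along the ladder; its horizontal arm is 2.965·cos52.7° = 1.797 m → τ = 410.8 N·m clockwise.
Wall normal N acts horizontally at the top; its moment arm is the height L sinθ = 5.93·sin52.7° = 4.717 m, counterclockwise.
Balancing moments: N × 4.717 = 410.8, giving N = 87.1 N.
ΣFx = 0: friction at the foot balances the wall's push, so f = N_wall = 87.1 N.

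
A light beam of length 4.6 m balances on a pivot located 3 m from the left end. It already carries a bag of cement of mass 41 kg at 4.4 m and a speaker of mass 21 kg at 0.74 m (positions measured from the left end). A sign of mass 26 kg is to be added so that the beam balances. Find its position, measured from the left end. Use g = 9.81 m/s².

x ≈ 2.62 m from the left end

Choose the pivot (at 3 m from the left end) as the axis so the support reaction has zero arm there.
Bag of cement: 41 × 9.81 = 402.2 N down at 4.4 m → arm 1.4 m, τ = 402.2 × 1.4 = 563.1 N·m clockwise.
Speaker: 21 × 9.81 = 206 N down at 0.74 m → arm 2.26 m, τ = 206 × 2.26 = 465.6 N·m counterclockwise.
Net moment of existing loads = 97.5 N·m clockwise.
The sign weighs 26 × 9.81 = 255.1 N and must supply an equal counterclockwise moment, so its lever arm about the pivot is 97.5 / 255.1 = 0.382 m.
That puts it at 3 − 0.382 = 2.62 m from the left end.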